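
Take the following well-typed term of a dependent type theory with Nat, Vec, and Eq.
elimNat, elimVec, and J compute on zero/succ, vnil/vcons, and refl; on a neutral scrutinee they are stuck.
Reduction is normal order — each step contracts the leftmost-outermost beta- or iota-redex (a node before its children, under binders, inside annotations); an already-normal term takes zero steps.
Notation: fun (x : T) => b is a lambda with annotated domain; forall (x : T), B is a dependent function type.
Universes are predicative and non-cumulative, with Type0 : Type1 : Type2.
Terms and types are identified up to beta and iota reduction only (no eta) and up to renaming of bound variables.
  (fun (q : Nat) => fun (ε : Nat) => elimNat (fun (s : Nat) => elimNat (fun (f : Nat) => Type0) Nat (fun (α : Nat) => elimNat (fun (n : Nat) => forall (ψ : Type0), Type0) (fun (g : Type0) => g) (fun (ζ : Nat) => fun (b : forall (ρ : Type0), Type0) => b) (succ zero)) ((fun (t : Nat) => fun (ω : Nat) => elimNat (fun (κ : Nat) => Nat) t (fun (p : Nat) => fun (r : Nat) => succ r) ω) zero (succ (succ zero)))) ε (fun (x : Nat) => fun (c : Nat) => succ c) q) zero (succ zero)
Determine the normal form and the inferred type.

resulting normal form:
  succ zero
inferred type:
  Nat
observation: reduction starts at a beta-redex, and 3 normal-order steps reach the normal form.


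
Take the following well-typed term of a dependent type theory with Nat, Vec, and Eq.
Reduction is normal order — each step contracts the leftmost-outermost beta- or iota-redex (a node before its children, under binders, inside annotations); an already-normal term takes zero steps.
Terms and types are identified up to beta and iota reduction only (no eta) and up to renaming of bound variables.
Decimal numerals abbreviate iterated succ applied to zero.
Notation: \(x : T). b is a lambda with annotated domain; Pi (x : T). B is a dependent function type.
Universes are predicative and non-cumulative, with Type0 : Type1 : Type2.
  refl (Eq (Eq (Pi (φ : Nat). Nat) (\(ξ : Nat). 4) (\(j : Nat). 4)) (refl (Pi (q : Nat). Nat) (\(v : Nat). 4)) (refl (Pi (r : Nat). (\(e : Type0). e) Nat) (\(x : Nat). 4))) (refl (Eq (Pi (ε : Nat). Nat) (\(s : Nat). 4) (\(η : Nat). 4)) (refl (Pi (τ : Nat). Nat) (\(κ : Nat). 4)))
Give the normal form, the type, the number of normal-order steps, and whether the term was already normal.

normal form:
  refl (Eq (Eq (Pi (φ : Nat). Nat) (\(ξ : Nat). 4) (\(j : Nat). 4)) (refl (Pi (q : Nat). Nat) (\(v : Nat). 4)) (refl (Pi (r : Nat). Nat) (\(e : Nat). 4))) (refl (Eq (Pi (x : Nat). Nat) (\(ε : Nat). 4) (\(s : Nat). 4)) (refl (Pi (η : Nat). Nat) (\(τ : Nat). 4)))
inferred type:
  Eq (Eq (Eq (Pi (φ : Nat). Nat) (\(ξ : Nat). 4) (\(j : Nat). 4)) (refl (Pi (q : Nat). Nat) (\(v : Nat). 4)) (refl (Pi (r : Nat). Nat) (\(e : Nat). 4))) (refl (Eq (Pi (x : Nat). Nat) (\(ε : Nat). 4) (\(s : Nat). 4)) (refl (Pi (η : Nat). Nat) (\(τ : Nat). 4))) (refl (Eq (Pi (κ : Nat). Nat) (\(y : Nat). 4) (\(c : Nat). 4)) (refl (Pi (α : Nat). Nat) (\(ρ : Nat). 4)))
reduction steps (normal order): 1
term was already normal: no
first contracted redex: a beta-redex


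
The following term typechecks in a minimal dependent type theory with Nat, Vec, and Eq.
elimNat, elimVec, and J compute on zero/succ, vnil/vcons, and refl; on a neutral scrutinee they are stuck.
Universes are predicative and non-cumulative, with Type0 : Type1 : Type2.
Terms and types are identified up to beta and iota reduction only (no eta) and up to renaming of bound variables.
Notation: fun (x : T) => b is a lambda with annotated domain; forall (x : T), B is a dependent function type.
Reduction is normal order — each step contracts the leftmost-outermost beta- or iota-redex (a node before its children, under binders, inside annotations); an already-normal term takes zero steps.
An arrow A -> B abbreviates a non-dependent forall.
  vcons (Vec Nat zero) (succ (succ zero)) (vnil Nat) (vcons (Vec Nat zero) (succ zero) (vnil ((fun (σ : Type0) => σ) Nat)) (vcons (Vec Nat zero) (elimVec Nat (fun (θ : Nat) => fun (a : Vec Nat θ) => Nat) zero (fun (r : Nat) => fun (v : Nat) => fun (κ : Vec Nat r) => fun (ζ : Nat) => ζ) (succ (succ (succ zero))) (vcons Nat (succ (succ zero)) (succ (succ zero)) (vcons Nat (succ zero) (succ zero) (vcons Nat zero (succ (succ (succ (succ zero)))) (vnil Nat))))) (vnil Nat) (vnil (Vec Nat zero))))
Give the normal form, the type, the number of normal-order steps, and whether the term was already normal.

resulting normal form:
  vcons (Vec Nat zero) (succ (succ zero)) (vnil Nat) (vcons (Vec Nat zero) (succ zero) (vnil Nat) (vcons (Vec Nat zero) zero (vnil Nat) (vnil (Vec Nat zero))))
the term's type:
  Vec (Vec Nat zero) (succ (succ (succ zero)))
reduction steps (normal order): 17
term was already normal: no
first contracted redex: a beta-redex


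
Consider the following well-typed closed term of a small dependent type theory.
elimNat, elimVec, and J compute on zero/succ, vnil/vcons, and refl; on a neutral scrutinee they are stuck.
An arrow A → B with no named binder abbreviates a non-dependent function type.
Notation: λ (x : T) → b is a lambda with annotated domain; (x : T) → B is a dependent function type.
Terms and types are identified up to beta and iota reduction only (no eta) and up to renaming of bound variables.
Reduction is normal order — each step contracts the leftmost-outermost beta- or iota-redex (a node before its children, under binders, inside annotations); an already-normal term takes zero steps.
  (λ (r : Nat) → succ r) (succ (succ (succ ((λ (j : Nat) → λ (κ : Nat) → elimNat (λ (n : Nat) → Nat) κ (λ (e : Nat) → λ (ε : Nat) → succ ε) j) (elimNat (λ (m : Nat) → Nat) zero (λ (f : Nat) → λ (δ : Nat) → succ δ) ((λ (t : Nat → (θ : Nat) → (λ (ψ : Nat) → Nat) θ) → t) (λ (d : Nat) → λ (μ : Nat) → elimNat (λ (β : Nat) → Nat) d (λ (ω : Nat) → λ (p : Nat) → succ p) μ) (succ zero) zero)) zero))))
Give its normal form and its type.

reduced normal form:
  succ (succ (succ (succ (succ zero))))
type:
  Nat


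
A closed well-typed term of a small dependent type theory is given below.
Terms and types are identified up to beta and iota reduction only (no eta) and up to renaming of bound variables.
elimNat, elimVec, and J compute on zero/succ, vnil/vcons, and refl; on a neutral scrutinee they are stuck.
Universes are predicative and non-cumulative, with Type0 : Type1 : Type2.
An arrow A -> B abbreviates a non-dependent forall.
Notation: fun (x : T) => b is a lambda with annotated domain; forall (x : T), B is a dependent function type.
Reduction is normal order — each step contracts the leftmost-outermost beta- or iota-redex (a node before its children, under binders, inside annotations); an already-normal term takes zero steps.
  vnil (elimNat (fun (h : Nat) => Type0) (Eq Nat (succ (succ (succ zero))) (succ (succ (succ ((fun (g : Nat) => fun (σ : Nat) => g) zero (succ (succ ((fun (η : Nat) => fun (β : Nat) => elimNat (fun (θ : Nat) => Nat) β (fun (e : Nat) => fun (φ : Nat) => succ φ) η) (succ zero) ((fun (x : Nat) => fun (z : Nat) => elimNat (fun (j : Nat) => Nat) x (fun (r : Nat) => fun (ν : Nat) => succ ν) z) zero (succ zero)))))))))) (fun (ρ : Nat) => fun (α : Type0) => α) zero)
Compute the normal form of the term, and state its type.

reduced normal form:
  vnil (Eq Nat (succ (succ (succ zero))) (succ (succ (succ zero))))
type:
  Vec (Eq Nat (succ (succ (succ zero))) (succ (succ (succ zero)))) zero
observation: 3 normal-order steps normalize the term, beginning with an elimNat iota-redex.


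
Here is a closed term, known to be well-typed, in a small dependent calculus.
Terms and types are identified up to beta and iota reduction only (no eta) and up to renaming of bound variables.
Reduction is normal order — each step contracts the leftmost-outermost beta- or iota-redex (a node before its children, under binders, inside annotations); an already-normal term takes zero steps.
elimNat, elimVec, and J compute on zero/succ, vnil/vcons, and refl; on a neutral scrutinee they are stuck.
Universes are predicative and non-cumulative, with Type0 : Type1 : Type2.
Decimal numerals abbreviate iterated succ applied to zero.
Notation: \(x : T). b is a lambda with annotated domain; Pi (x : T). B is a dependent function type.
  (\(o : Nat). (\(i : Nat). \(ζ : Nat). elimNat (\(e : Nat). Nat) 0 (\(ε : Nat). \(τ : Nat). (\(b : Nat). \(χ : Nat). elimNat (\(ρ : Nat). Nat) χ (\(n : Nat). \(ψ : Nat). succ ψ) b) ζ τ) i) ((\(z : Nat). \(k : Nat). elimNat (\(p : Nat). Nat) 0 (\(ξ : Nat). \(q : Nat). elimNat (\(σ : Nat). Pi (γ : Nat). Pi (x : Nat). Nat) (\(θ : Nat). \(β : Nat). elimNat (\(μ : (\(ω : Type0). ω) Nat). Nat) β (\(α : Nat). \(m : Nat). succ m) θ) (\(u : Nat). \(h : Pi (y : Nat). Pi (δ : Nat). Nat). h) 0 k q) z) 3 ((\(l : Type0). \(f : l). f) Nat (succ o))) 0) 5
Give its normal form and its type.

reduced normal form:
  0
type:
  Nat
observation: 148 normal-order steps separate the term from its normal form.


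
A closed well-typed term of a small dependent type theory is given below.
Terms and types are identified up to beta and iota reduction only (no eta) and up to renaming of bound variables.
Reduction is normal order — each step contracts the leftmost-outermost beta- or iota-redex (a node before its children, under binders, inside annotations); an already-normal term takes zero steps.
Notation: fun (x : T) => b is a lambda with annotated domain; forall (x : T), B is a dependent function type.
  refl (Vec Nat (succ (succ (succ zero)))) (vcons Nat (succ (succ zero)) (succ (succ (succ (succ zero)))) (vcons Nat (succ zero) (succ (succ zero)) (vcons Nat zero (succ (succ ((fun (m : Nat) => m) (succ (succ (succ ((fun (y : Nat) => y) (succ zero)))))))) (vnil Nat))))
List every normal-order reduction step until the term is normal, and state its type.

normal-order reduction sequence:
  refl (Vec Nat (succ (succ (succ zero)))) (vcons Nat (succ (succ zero)) (succ (succ (succ (succ zero)))) (vcons Nat (succ zero) (succ (succ zero)) (vcons Nat zero (succ (succ ((fun (m : Nat) => m) (succ (succ (succ ((fun (y : Nat) => y) (succ zero)))))))) (vnil Nat))))
  ~> refl (Vec Nat (succ (succ (succ zero)))) (vcons Nat (succ (succ zero)) (succ (succ (succ (succ zero)))) (vcons Nat (succ zero) (succ (succ zero)) (vcons Nat zero (succ (succ (succ (succ (succ ((fun (m : Nat) => m) (succ zero))))))) (vnil Nat))))
  ~> refl (Vec Nat (succ (succ (succ zero)))) (vcons Nat (succ (succ zero)) (succ (succ (succ (succ zero)))) (vcons Nat (succ zero) (succ (succ zero)) (vcons Nat zero (succ (succ (succ (succ (succ (succ zero)))))) (vnil Nat))))
inferred type:
  Eq (Vec Nat (succ (succ (succ zero)))) (vcons Nat (succ (succ zero)) (succ (succ (succ (succ zero)))) (vcons Nat (succ zero) (succ (succ zero)) (vcons Nat zero (succ (succ (succ (succ (succ (succ zero)))))) (vnil Nat)))) (vcons Nat (succ (succ zero)) (succ (succ (succ (succ zero)))) (vcons Nat (succ zero) (succ (succ zero)) (vcons Nat zero (succ (succ (succ (succ (succ (succ zero)))))) (vnil Nat))))


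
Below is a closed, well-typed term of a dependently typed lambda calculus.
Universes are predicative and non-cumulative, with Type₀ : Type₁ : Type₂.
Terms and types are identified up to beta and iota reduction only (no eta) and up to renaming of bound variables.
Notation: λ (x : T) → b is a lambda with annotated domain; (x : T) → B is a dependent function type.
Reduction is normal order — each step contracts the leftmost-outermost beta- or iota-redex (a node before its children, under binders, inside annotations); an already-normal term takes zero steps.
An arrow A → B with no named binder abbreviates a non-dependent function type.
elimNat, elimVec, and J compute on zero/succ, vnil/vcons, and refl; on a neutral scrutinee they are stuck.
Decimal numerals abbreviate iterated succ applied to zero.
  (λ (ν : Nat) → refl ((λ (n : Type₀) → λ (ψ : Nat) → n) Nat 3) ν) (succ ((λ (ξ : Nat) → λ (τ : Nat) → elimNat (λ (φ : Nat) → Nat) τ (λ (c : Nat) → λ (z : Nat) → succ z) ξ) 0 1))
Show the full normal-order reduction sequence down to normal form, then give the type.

normal-order reduction:
  (λ (ν : Nat) → refl ((λ (n : Type₀) → λ (ψ : Nat) → n) Nat 3) ν) (succ ((λ (ξ : Nat) → λ (τ : Nat) → elimNat (λ (φ : Nat) → Nat) τ (λ (c : Nat) → λ (z : Nat) → succ z) ξ) 0 1))
  ~> refl ((λ (ν : Type₀) → λ (n : Nat) → ν) Nat 3) (succ ((λ (ψ : Nat) → λ (ξ : Nat) → elimNat (λ (τ : Nat) → Nat) ξ (λ (φ : Nat) → λ (c : Nat) → succ c) ψ) 0 1))
  ~> refl ((λ (ν : Nat) → Nat) 3) (succ ((λ (n : Nat) → λ (ψ : Nat) → elimNat (λ (ξ : Nat) → Nat) ψ (λ (τ : Nat) → λ (φ : Nat) → succ φ) n) 0 1))
  ~> refl Nat (succ ((λ (ν : Nat) → λ (n : Nat) → elimNat (λ (ψ : Nat) → Nat) n (λ (ξ : Nat) → λ (τ : Nat) → succ τ) ν) 0 1))
  ~> refl Nat (succ ((λ (ν : Nat) → elimNat (λ (n : Nat) → Nat) ν (λ (ψ : Nat) → λ (ξ : Nat) → succ ξ) 0) 1))
  ~> refl Nat (succ (elimNat (λ (ν : Nat) → Nat) 1 (λ (n : Nat) → λ (ψ : Nat) → succ ψ) 0))
  ~> refl Nat 2
type:
  Eq Nat 2 2


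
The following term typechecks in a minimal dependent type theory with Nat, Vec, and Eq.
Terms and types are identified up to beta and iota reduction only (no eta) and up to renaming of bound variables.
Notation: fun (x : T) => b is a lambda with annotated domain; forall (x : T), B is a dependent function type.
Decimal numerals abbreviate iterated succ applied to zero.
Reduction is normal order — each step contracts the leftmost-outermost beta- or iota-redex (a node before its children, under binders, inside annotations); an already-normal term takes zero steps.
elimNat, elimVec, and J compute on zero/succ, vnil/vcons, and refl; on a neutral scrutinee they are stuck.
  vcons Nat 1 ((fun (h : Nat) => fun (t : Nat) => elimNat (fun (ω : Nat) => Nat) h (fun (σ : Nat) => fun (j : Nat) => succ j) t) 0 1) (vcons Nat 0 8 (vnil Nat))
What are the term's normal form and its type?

resulting normal form:
  vcons Nat 1 1 (vcons Nat 0 8 (vnil Nat))
type:
  Vec Nat 2


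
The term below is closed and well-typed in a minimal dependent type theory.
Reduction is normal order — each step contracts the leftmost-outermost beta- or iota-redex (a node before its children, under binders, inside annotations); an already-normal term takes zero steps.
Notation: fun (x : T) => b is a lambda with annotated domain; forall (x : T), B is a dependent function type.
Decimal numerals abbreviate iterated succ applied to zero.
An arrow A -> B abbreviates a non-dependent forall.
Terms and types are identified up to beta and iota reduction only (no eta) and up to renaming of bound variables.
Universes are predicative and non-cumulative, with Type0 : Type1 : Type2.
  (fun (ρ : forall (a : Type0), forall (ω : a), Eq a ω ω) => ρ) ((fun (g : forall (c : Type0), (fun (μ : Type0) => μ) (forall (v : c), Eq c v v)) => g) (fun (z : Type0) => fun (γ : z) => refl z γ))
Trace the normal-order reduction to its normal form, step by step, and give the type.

normal-order reduction sequence:
  (fun (ρ : forall (a : Type0), forall (ω : a), Eq a ω ω) => ρ) ((fun (g : forall (c : Type0), (fun (μ : Type0) => μ) (forall (v : c), Eq c v v)) => g) (fun (z : Type0) => fun (γ : z) => refl z γ))
  ~> (fun (ρ : forall (a : Type0), (fun (ω : Type0) => ω) (forall (g : a), Eq a g g)) => ρ) (fun (c : Type0) => fun (μ : c) => refl c μ)
  ~> fun (ρ : Type0) => fun (a : ρ) => refl ρ a
type:
  forall (ρ : Type0), forall (a : ρ), Eq ρ a a


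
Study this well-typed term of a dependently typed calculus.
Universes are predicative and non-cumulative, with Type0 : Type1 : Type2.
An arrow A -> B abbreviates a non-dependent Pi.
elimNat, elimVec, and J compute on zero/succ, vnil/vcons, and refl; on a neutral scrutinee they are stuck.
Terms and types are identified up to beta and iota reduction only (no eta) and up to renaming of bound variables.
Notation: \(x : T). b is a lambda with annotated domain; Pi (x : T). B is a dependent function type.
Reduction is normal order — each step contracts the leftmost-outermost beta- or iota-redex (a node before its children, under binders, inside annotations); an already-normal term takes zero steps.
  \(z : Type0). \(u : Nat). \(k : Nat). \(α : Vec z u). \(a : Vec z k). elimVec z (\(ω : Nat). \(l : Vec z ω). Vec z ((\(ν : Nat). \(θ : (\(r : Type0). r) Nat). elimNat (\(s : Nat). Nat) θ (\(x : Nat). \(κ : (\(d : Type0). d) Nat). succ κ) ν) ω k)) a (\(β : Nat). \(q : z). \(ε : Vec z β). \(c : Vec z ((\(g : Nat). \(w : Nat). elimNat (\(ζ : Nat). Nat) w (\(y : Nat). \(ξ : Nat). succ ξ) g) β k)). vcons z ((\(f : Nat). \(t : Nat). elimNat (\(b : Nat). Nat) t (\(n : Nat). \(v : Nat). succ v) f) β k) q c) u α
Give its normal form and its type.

resulting normal form:
  \(z : Type0). \(u : Nat). \(k : Nat). \(α : Vec z u). \(a : Vec z k). elimVec z (\(ω : Nat). \(l : Vec z ω). Vec z (elimNat (\(ν : Nat). Nat) k (\(θ : Nat). \(r : Nat). succ r) ω)) a (\(s : Nat). \(x : z). \(κ : Vec z s). \(d : Vec z (elimNat (\(β : Nat). Nat) k (\(q : Nat). \(ε : Nat). succ ε) s)). vcons z (elimNat (\(c : Nat). Nat) k (\(g : Nat). \(w : Nat). succ w) s) x d) u α
type:
  Pi (z : Type0). Pi (u : Nat). Pi (k : Nat). Vec z u -> Vec z k -> Vec z (elimNat (\(α : Nat). Nat) k (\(a : Nat). \(ω : Nat). succ ω) u)


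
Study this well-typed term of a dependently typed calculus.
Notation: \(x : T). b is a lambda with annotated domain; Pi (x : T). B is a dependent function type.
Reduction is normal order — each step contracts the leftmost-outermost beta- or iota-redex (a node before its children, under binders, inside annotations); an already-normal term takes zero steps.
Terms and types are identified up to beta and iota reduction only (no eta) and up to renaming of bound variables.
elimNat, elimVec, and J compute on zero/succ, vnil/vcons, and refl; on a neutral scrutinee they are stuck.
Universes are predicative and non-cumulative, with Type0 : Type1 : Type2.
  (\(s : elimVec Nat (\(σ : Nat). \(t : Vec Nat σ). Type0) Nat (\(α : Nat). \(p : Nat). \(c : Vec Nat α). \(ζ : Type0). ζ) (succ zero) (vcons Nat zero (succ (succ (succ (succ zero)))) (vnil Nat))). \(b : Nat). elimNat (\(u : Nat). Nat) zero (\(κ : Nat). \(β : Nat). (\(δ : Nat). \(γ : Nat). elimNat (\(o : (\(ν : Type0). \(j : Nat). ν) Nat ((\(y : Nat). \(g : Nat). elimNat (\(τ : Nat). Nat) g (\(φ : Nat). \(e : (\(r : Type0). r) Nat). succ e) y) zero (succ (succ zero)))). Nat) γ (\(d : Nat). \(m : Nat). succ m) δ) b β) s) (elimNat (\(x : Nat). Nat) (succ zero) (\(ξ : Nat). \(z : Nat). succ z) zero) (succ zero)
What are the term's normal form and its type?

resulting normal form:
  succ zero
the term's type:
  Nat


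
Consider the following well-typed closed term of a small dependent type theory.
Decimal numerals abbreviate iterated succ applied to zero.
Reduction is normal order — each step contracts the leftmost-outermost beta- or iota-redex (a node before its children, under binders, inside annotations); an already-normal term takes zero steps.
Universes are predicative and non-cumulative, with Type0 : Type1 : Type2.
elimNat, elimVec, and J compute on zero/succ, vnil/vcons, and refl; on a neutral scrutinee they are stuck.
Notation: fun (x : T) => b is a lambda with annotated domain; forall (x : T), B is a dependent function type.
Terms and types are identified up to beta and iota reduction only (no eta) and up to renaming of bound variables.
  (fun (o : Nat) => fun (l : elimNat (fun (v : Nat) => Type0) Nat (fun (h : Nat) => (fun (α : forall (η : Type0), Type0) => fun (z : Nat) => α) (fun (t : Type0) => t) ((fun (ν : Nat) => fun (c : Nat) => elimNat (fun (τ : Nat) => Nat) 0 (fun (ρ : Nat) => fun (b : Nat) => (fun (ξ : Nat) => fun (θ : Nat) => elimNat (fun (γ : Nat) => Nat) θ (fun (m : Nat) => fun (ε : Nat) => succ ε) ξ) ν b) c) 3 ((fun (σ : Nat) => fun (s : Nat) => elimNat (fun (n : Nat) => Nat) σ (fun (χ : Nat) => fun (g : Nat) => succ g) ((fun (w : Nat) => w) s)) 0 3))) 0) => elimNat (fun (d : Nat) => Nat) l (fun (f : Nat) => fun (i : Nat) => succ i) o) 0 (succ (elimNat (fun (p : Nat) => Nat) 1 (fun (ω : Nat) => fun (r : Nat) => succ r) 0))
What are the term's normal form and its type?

normal form:
  2
type:
  Nat
observation: normalization takes exactly 4 steps under the normal-order strategy.


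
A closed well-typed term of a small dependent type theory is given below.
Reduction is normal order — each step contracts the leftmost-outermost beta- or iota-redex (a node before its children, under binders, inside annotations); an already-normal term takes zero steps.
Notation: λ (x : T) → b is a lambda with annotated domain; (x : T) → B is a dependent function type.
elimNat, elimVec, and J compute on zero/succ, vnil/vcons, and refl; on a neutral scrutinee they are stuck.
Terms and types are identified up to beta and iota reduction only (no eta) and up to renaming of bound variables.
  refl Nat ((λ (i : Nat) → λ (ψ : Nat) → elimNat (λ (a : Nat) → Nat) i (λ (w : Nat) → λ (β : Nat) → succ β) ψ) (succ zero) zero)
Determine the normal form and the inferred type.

resulting normal form:
  refl Nat (succ zero)
the term's type:
  Eq Nat (succ zero) (succ zero)


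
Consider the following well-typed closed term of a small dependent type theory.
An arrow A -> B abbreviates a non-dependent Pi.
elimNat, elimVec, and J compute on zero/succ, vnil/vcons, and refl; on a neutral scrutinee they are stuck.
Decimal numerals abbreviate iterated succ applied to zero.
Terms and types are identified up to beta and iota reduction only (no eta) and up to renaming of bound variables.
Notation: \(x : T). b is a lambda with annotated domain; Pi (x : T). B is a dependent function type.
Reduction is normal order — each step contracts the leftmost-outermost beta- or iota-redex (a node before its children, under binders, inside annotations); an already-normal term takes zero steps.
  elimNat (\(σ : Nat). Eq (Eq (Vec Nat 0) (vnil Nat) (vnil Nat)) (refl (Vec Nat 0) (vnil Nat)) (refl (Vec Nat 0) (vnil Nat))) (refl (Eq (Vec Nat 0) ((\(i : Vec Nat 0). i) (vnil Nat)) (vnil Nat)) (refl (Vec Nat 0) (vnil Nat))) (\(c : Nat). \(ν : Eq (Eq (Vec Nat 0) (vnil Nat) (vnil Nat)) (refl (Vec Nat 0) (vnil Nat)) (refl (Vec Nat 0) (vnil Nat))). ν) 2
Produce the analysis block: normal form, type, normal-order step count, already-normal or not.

normal form:
  refl (Eq (Vec Nat 0) (vnil Nat) (vnil Nat)) (refl (Vec Nat 0) (vnil Nat))
the term's type:
  Eq (Eq (Vec Nat 0) (vnil Nat) (vnil Nat)) (refl (Vec Nat 0) (vnil Nat)) (refl (Vec Nat 0) (vnil Nat))
reduction steps (normal order): 8
already normal: no
first contracted redex: an elimNat iota-redex


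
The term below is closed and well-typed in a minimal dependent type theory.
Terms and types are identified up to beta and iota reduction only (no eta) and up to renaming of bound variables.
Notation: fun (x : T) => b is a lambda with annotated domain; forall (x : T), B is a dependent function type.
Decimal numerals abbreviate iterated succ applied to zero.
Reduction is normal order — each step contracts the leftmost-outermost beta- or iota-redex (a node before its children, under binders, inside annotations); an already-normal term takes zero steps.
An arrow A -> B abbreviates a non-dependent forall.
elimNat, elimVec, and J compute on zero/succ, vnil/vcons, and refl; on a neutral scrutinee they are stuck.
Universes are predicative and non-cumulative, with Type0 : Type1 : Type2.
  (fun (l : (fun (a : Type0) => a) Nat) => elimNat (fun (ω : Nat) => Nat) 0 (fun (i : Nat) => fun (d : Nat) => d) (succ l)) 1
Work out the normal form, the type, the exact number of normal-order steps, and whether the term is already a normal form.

normal form:
  0
the term's type:
  Nat
steps to reach normal form (normal order): 8
started in normal form: no
first contracted redex: a beta-redex


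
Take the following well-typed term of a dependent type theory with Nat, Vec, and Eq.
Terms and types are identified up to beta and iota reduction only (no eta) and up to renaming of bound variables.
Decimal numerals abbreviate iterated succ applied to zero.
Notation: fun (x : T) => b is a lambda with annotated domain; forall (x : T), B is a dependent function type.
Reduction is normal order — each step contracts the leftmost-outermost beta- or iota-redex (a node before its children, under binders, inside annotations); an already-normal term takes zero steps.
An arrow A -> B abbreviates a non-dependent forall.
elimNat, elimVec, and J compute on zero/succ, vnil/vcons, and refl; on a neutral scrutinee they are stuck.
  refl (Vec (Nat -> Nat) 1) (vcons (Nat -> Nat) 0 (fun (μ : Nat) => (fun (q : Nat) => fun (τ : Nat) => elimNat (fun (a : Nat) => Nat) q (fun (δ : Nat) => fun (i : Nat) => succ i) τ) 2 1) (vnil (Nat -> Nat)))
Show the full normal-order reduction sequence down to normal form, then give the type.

normal-order reduction sequence:
  refl (Vec (Nat -> Nat) 1) (vcons (Nat -> Nat) 0 (fun (μ : Nat) => (fun (q : Nat) => fun (τ : Nat) => elimNat (fun (a : Nat) => Nat) q (fun (δ : Nat) => fun (i : Nat) => succ i) τ) 2 1) (vnil (Nat -> Nat)))
  ~> refl (Vec (Nat -> Nat) 1) (vcons (Nat -> Nat) 0 (fun (μ : Nat) => (fun (q : Nat) => elimNat (fun (τ : Nat) => Nat) 2 (fun (a : Nat) => fun (δ : Nat) => succ δ) q) 1) (vnil (Nat -> Nat)))
  ~> refl (Vec (Nat -> Nat) 1) (vcons (Nat -> Nat) 0 (fun (μ : Nat) => elimNat (fun (q : Nat) => Nat) 2 (fun (τ : Nat) => fun (a : Nat) => succ a) 1) (vnil (Nat -> Nat)))
  ~> refl (Vec (Nat -> Nat) 1) (vcons (Nat -> Nat) 0 (fun (μ : Nat) => (fun (q : Nat) => fun (τ : Nat) => succ τ) 0 (elimNat (fun (a : Nat) => Nat) 2 (fun (δ : Nat) => fun (i : Nat) => succ i) 0)) (vnil (Nat -> Nat)))
  ~> refl (Vec (Nat -> Nat) 1) (vcons (Nat -> Nat) 0 (fun (μ : Nat) => (fun (q : Nat) => succ q) (elimNat (fun (τ : Nat) => Nat) 2 (fun (a : Nat) => fun (δ : Nat) => succ δ) 0)) (vnil (Nat -> Nat)))
  ~> refl (Vec (Nat -> Nat) 1) (vcons (Nat -> Nat) 0 (fun (μ : Nat) => succ (elimNat (fun (q : Nat) => Nat) 2 (fun (τ : Nat) => fun (a : Nat) => succ a) 0)) (vnil (Nat -> Nat)))
  ~> refl (Vec (Nat -> Nat) 1) (vcons (Nat -> Nat) 0 (fun (μ : Nat) => 3) (vnil (Nat -> Nat)))
type:
  Eq (Vec (Nat -> Nat) 1) (vcons (Nat -> Nat) 0 (fun (μ : Nat) => 3) (vnil (Nat -> Nat))) (vcons (Nat -> Nat) 0 (fun (q : Nat) => 3) (vnil (Nat -> Nat)))


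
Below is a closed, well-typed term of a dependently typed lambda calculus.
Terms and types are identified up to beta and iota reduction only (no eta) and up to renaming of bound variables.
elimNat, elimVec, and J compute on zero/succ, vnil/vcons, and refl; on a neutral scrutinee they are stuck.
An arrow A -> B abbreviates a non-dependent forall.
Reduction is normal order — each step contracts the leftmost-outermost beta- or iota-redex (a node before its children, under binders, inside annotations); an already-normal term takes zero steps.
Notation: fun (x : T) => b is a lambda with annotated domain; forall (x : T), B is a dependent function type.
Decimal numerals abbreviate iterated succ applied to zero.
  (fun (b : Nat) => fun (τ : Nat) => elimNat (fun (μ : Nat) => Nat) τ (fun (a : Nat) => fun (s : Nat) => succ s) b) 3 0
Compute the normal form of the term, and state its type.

reduced normal form:
  3
the term's type:
  Nat
observation: normalization takes exactly 12 steps under the normal-order strategy.


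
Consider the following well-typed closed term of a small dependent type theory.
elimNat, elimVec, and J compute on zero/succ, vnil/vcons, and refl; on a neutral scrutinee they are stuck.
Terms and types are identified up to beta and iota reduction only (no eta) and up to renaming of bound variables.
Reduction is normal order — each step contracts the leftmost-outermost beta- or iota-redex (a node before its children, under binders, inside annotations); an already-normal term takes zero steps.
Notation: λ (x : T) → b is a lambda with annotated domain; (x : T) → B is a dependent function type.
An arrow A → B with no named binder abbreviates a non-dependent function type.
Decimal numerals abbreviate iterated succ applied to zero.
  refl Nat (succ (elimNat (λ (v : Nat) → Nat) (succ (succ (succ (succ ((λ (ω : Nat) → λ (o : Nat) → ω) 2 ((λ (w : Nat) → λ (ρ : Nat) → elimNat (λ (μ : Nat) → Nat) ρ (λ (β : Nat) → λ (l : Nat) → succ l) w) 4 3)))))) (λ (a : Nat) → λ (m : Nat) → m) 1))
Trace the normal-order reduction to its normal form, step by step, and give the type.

normal-order reduction:
  refl Nat (succ (elimNat (λ (v : Nat) → Nat) (succ (succ (succ (succ ((λ (ω : Nat) → λ (o : Nat) → ω) 2 ((λ (w : Nat) → λ (ρ : Nat) → elimNat (λ (μ : Nat) → Nat) ρ (λ (β : Nat) → λ (l : Nat) → succ l) w) 4 3)))))) (λ (a : Nat) → λ (m : Nat) → m) 1))
  ~> refl Nat (succ ((λ (v : Nat) → λ (ω : Nat) → ω) 0 (elimNat (λ (o : Nat) → Nat) (succ (succ (succ (succ ((λ (w : Nat) → λ (ρ : Nat) → w) 2 ((λ (μ : Nat) → λ (β : Nat) → elimNat (λ (l : Nat) → Nat) β (λ (a : Nat) → λ (m : Nat) → succ m) μ) 4 3)))))) (λ (g : Nat) → λ (f : Nat) → f) 0)))
  ~> refl Nat (succ ((λ (v : Nat) → v) (elimNat (λ (ω : Nat) → Nat) (succ (succ (succ (succ ((λ (o : Nat) → λ (w : Nat) → o) 2 ((λ (ρ : Nat) → λ (μ : Nat) → elimNat (λ (β : Nat) → Nat) μ (λ (l : Nat) → λ (a : Nat) → succ a) ρ) 4 3)))))) (λ (m : Nat) → λ (g : Nat) → g) 0)))
  ~> refl Nat (succ (elimNat (λ (v : Nat) → Nat) (succ (succ (succ (succ ((λ (ω : Nat) → λ (o : Nat) → ω) 2 ((λ (w : Nat) → λ (ρ : Nat) → elimNat (λ (μ : Nat) → Nat) ρ (λ (β : Nat) → λ (l : Nat) → succ l) w) 4 3)))))) (λ (a : Nat) → λ (m : Nat) → m) 0))
  ~> refl Nat (succ (succ (succ (succ (succ ((λ (v : Nat) → λ (ω : Nat) → v) 2 ((λ (o : Nat) → λ (w : Nat) → elimNat (λ (ρ : Nat) → Nat) w (λ (μ : Nat) → λ (β : Nat) → succ β) o) 4 3)))))))
  ~> refl Nat (succ (succ (succ (succ (succ ((λ (v : Nat) → 2) ((λ (ω : Nat) → λ (o : Nat) → elimNat (λ (w : Nat) → Nat) o (λ (ρ : Nat) → λ (μ : Nat) → succ μ) ω) 4 3)))))))
  ~> refl Nat 7
inferred type:
  Eq Nat 7 7


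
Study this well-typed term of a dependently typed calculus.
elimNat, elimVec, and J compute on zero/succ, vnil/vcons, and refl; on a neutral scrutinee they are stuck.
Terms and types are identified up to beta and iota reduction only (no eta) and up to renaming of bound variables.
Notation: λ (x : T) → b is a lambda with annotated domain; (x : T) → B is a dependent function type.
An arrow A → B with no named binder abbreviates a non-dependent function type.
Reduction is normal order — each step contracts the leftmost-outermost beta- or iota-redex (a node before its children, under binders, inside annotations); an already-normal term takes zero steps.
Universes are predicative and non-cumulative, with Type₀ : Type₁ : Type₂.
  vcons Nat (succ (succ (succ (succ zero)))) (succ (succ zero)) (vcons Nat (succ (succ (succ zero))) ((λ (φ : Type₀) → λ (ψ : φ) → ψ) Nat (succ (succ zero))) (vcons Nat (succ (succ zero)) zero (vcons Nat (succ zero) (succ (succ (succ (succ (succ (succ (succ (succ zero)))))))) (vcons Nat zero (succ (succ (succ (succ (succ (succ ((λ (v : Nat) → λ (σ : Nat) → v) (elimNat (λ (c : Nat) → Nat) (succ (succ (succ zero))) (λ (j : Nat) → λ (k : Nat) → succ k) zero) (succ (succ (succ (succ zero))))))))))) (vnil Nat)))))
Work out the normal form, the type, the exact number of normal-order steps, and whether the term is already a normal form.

normal form:
  vcons Nat (succ (succ (succ (succ zero)))) (succ (succ zero)) (vcons Nat (succ (succ (succ zero))) (succ (succ zero)) (vcons Nat (succ (succ zero)) zero (vcons Nat (succ zero) (succ (succ (succ (succ (succ (succ (succ (succ zero)))))))) (vcons Nat zero (succ (succ (succ (succ (succ (succ (succ (succ (succ zero))))))))) (vnil Nat)))))
the term's type:
  Vec Nat (succ (succ (succ (succ (succ zero)))))
steps to reach normal form (normal order): 5
term was already normal: no
first contracted redex: a beta-redex


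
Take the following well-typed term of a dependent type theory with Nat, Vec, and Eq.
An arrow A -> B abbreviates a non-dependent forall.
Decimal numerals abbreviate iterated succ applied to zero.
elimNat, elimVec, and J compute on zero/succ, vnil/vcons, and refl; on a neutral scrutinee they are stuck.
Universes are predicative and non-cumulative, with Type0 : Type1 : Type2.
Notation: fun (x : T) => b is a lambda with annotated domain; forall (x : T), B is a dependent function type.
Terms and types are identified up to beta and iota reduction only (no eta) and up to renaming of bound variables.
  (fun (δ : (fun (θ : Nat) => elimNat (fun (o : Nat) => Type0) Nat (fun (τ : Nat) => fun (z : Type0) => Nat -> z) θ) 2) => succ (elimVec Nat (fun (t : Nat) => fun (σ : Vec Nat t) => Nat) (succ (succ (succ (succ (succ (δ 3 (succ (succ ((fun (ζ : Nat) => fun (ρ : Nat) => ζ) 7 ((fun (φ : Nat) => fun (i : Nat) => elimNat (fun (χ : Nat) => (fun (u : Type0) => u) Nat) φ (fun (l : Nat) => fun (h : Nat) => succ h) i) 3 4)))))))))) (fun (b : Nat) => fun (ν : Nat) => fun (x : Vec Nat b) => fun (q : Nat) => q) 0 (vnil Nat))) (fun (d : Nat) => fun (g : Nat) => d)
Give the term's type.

the term's type:
  Nat


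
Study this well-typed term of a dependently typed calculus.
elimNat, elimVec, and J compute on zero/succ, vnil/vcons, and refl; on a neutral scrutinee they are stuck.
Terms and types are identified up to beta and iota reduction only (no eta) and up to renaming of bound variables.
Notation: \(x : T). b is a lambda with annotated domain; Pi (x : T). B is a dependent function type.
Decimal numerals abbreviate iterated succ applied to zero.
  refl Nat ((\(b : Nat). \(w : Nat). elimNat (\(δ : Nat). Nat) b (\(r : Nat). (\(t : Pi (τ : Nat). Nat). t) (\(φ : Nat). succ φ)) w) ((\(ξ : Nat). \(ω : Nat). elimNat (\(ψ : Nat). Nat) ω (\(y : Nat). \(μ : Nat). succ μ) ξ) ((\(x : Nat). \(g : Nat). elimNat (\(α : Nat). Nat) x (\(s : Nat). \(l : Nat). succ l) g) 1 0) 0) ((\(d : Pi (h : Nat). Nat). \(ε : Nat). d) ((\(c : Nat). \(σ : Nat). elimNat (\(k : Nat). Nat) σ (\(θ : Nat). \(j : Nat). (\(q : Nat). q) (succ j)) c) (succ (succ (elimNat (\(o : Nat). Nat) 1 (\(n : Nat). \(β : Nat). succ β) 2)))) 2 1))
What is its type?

inferred type:
  Eq Nat 7 7


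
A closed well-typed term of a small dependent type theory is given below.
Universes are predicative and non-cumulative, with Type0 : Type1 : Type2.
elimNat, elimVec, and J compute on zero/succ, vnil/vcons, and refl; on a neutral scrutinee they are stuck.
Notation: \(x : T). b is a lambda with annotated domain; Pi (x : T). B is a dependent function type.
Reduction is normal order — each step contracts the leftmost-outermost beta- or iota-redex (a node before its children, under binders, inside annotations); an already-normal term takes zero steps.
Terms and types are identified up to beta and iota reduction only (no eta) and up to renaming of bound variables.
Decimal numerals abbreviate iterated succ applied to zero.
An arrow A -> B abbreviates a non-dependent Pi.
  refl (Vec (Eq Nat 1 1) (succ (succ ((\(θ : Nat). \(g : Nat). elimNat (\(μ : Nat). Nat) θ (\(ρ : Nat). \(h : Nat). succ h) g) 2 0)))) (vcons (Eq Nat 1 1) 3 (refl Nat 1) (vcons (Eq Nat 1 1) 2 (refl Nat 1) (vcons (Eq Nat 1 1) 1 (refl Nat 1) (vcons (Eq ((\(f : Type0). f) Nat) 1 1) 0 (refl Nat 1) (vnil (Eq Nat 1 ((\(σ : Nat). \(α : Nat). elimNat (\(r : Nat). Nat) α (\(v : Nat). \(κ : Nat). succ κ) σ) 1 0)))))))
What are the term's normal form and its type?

reduced normal form:
  refl (Vec (Eq Nat 1 1) 4) (vcons (Eq Nat 1 1) 3 (refl Nat 1) (vcons (Eq Nat 1 1) 2 (refl Nat 1) (vcons (Eq Nat 1 1) 1 (refl Nat 1) (vcons (Eq Nat 1 1) 0 (refl Nat 1) (vnil (Eq Nat 1 1))))))
inferred type:
  Eq (Vec (Eq Nat 1 1) 4) (vcons (Eq Nat 1 1) 3 (refl Nat 1) (vcons (Eq Nat 1 1) 2 (refl Nat 1) (vcons (Eq Nat 1 1) 1 (refl Nat 1) (vcons (Eq Nat 1 1) 0 (refl Nat 1) (vnil (Eq Nat 1 1)))))) (vcons (Eq Nat 1 1) 3 (refl Nat 1) (vcons (Eq Nat 1 1) 2 (refl Nat 1) (vcons (Eq Nat 1 1) 1 (refl Nat 1) (vcons (Eq Nat 1 1) 0 (refl Nat 1) (vnil (Eq Nat 1 1))))))
observation: reduction starts at a beta-redex, and 10 normal-order steps reach the normal form.


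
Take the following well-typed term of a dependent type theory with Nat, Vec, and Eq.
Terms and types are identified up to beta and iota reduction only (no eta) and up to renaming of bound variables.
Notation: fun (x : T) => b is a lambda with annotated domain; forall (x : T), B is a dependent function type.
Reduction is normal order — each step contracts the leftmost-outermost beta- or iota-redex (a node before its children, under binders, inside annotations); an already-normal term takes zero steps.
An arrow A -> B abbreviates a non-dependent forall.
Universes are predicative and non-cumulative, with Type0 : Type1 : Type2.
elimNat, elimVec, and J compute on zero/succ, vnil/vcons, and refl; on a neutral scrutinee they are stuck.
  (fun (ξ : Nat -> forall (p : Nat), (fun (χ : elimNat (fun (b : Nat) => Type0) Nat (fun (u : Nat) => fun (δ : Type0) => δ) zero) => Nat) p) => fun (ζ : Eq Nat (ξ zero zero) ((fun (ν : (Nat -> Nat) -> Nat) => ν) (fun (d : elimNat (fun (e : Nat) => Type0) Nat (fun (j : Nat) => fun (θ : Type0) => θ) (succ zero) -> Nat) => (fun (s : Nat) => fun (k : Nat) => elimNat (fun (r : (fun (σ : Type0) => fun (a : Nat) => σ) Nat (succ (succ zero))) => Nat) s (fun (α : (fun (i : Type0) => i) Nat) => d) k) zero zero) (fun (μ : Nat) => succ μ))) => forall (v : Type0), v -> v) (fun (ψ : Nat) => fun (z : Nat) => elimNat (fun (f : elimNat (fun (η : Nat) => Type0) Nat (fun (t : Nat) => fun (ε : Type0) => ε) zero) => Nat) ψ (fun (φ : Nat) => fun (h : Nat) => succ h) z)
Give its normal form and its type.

resulting normal form:
  fun (ξ : Eq Nat zero zero) => forall (p : Type0), p -> p
the term's type:
  Eq Nat zero zero -> Type1
observation: 9 normal-order steps normalize the term, beginning with a beta-redex.


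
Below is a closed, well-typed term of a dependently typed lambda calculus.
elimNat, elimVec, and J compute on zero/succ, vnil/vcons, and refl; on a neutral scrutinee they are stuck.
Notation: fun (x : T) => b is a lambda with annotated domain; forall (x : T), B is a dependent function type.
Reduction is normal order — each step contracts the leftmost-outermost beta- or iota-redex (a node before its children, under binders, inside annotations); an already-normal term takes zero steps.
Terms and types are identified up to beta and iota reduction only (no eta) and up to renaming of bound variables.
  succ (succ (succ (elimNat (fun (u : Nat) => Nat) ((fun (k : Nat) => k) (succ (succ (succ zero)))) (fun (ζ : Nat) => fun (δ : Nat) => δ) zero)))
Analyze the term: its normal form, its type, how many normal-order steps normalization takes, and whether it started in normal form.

resulting normal form:
  succ (succ (succ (succ (succ (succ zero)))))
the term's type:
  Nat
steps to reach normal form (normal order): 2
already normal: no
first redex: an elimNat iota-redex


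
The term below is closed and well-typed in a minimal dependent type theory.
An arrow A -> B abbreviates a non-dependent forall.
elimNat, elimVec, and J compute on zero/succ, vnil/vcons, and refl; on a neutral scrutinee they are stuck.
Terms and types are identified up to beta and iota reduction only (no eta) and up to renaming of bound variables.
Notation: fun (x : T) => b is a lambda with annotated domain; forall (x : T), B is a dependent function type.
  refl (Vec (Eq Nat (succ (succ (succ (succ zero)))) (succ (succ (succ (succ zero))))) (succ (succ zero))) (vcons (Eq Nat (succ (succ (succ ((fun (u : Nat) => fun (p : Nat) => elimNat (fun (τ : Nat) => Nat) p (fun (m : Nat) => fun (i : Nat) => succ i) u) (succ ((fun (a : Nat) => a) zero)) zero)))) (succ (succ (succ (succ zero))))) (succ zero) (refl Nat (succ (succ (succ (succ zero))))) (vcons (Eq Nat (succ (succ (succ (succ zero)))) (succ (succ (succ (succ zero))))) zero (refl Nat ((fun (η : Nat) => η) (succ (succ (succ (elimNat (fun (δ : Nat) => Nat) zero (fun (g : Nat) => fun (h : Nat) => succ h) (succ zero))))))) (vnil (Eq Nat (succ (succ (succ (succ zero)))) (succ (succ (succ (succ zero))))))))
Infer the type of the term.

inferred type:
  Eq (Vec (Eq Nat (succ (succ (succ (succ zero)))) (succ (succ (succ (succ zero))))) (succ (succ zero))) (vcons (Eq Nat (succ (succ (succ (succ zero)))) (succ (succ (succ (succ zero))))) (succ zero) (refl Nat (succ (succ (succ (succ zero))))) (vcons (Eq Nat (succ (succ (succ (succ zero)))) (succ (succ (succ (succ zero))))) zero (refl Nat (succ (succ (succ (succ zero))))) (vnil (Eq Nat (succ (succ (succ (succ zero)))) (succ (succ (succ (succ zero)))))))) (vcons (Eq Nat (succ (succ (succ (succ zero)))) (succ (succ (succ (succ zero))))) (succ zero) (refl Nat (succ (succ (succ (succ zero))))) (vcons (Eq Nat (succ (succ (succ (succ zero)))) (succ (succ (succ (succ zero))))) zero (refl Nat (succ (succ (succ (succ zero))))) (vnil (Eq Nat (succ (succ (succ (succ zero)))) (succ (succ (succ (succ zero))))))))
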